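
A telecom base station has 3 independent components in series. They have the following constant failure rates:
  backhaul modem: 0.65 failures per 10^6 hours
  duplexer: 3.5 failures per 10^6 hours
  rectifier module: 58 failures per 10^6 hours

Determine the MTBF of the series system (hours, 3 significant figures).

16100

Series of exponential components: λ_sys = Σ λ_i
λ_sys = 0.00000065 + 0.0000035 + 0.000058 = 6.2150e-05 /h
MTBF = 1 / λ_sys = 16100 h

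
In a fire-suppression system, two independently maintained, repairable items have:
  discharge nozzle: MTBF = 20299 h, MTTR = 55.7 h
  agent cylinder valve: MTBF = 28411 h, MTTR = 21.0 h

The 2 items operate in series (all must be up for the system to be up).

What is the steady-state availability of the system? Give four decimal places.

0.9965

A(discharge nozzle) = MTBF/(MTBF+MTTR) = 20299/(20299+55.7) = 0.997264
A(agent cylinder valve) = MTBF/(MTBF+MTTR) = 28411/(28411+21.0) = 0.999261
Series availability: 0.997264 × 0.999261 = 0.9965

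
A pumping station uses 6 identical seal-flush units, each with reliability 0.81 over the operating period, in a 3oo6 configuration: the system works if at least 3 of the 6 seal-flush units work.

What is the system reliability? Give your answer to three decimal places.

R = Σ_{i=3}^{6} C(6,i) p^i (1−p)^{6−i} with p = 0.81
C(6,3)·0.81^3·0.19^3 = 0.07290
C(6,4)·0.81^4·0.19^2 = 0.23310
C(6,5)·0.81^5·0.19^1 = 0.39749
C(6,6)·0.81^6·0.19^0 = 0.28243
Sum = 0.986

0.986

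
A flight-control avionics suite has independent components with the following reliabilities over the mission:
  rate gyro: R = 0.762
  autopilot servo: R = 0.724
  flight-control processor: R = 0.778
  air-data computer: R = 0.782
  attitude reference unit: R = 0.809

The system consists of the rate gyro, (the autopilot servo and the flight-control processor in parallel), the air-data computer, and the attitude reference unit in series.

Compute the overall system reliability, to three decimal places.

Parallel (autopilot servo and flight-control processor): 1 − (1 − 0.72400)(1 − 0.77800) = 0.93873
Series (rate gyro, [0.93873], air-data computer, and attitude reference unit): 0.76200 × 0.93873 × 0.78200 × 0.80900 = 0.453

0.453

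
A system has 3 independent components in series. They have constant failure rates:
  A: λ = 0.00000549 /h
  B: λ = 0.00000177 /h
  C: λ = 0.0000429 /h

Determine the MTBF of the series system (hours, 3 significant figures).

19900

Series of exponential components: λ_sys = Σ λ_i
λ_sys = 0.00000549 + 0.00000177 + 0.0000429 = 5.0160e-05 /h
MTBF = 1 / λ_sys = 19900 h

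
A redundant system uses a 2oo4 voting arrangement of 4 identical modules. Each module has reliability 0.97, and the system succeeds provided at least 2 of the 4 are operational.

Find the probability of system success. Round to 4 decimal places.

0.9999

R = Σ_{i=2}^{4} C(4,i) p^i (1−p)^{4−i} with p = 0.97
C(4,2)·0.97^2·0.03^2 = 0.005081
C(4,3)·0.97^3·0.03^1 = 0.109521
C(4,4)·0.97^4·0.03^0 = 0.885293
Sum = 0.9999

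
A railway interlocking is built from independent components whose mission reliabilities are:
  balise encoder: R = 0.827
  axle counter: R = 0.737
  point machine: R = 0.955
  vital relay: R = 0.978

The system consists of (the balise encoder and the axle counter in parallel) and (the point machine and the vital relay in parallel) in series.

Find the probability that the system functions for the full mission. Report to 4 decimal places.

0.9536

Parallel (balise encoder and axle counter): 1 − (1 − 0.827000)(1 − 0.737000) = 0.954501
Parallel (point machine and vital relay): 1 − (1 − 0.955000)(1 − 0.978000) = 0.999010
Series ([0.954501] and [0.999010]): 0.954501 × 0.999010 = 0.9536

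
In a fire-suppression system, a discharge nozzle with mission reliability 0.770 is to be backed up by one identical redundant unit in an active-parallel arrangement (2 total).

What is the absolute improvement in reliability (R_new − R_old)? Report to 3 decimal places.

R_before = 0.770
R_after = 1 − (1 − 0.770)^2 = 0.947
ΔR = 0.947 − 0.770 = 0.177

0.177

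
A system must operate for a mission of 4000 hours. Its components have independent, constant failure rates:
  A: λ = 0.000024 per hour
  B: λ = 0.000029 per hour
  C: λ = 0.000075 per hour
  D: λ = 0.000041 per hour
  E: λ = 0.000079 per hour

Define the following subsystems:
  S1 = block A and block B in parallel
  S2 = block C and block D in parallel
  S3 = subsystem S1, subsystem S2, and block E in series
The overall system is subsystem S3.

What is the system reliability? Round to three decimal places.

R(A) = exp(−0.000024 × 4000) = 0.90846
R(B) = exp(−0.000029 × 4000) = 0.89048
R(C) = exp(−0.000075 × 4000) = 0.74082
R(D) = exp(−0.000041 × 4000) = 0.84874
R(E) = exp(−0.000079 × 4000) = 0.72906
Parallel (A and B): 1 − (1 − 0.90846)(1 − 0.89048) = 0.98997
Parallel (C and D): 1 − (1 − 0.74082)(1 − 0.84874) = 0.96080
Series ([0.98997], [0.96080], and E): 0.98997 × 0.96080 × 0.72906 = 0.693

0.693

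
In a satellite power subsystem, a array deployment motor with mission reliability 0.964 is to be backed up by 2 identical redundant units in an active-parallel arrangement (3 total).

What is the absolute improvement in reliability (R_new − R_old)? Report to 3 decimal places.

0.036

R_before = 0.964
R_after = 1 − (1 − 0.964)^3 = 1.000
ΔR = 1.000 − 0.964 = 0.036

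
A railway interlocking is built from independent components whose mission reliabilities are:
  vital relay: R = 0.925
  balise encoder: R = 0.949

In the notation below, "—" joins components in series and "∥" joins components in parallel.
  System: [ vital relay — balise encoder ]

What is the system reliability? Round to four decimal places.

0.8778

Series (vital relay and balise encoder): 0.925000 × 0.949000 = 0.8778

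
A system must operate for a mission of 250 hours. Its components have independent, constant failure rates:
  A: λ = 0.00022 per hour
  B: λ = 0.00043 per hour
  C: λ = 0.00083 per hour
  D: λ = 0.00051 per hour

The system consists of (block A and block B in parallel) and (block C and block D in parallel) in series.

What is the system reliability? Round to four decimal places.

R(A) = exp(−0.00022 × 250) = 0.946485
R(B) = exp(−0.00043 × 250) = 0.898077
R(C) = exp(−0.00083 × 250) = 0.812613
R(D) = exp(−0.00051 × 250) = 0.880293
Parallel (A and B): 1 − (1 − 0.946485)(1 − 0.898077) = 0.994546
Parallel (C and D): 1 − (1 − 0.812613)(1 − 0.880293) = 0.977568
Series ([0.994546] and [0.977568]): 0.994546 × 0.977568 = 0.9722

0.9722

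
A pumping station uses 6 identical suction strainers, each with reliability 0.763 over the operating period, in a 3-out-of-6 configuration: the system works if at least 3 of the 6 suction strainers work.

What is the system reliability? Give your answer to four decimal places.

R = Σ_{i=3}^{6} C(6,i) p^i (1−p)^{6−i} with p = 0.763
C(6,3)·0.763^3·0.237^3 = 0.118263
C(6,4)·0.763^4·0.237^2 = 0.285553
C(6,5)·0.763^5·0.237^1 = 0.367724
C(6,6)·0.763^6·0.237^0 = 0.197309
Sum = 0.9688

0.9688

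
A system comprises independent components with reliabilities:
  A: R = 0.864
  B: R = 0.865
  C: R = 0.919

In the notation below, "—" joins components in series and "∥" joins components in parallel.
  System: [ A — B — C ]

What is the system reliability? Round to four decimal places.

Series (A, B, and C): 0.864000 × 0.865000 × 0.919000 = 0.6868

0.6868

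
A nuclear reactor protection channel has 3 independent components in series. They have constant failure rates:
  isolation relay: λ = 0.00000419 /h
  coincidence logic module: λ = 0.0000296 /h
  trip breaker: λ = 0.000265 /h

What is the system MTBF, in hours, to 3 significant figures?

3350

Series of exponential components: λ_sys = Σ λ_i
λ_sys = 0.00000419 + 0.0000296 + 0.000265 = 2.9879e-04 /h
MTBF = 1 / λ_sys = 3350 h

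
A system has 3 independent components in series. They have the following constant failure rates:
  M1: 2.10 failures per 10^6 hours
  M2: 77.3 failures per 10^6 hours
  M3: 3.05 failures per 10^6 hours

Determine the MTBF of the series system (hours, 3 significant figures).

12100

Series of exponential components: λ_sys = Σ λ_i
λ_sys = 0.00000210 + 0.0000773 + 0.00000305 = 8.2450e-05 /h
MTBF = 1 / λ_sys = 12100 h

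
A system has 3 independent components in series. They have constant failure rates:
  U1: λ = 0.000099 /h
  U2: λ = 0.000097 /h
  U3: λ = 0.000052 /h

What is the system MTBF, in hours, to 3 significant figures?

Series of exponential components: λ_sys = Σ λ_i
λ_sys = 0.000099 + 0.000097 + 0.000052 = 2.4800e-04 /h
MTBF = 1 / λ_sys = 4030 h

4030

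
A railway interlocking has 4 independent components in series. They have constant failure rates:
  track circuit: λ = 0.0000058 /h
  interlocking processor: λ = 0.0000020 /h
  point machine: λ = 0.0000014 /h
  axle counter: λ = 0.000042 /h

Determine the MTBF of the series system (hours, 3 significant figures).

Series of exponential components: λ_sys = Σ λ_i
λ_sys = 0.0000058 + 0.0000020 + 0.0000014 + 0.000042 = 5.1200e-05 /h
MTBF = 1 / λ_sys = 19500 h

19500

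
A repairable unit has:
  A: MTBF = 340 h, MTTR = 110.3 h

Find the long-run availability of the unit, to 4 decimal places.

0.7551

A(A) = MTBF/(MTBF+MTTR) = 340/(340+110.3) = 0.7551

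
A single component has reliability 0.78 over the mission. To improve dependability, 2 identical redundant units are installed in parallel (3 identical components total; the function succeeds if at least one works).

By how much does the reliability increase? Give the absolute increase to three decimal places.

R_before = 0.78
R_after = 1 − (1 − 0.78)^3 = 0.989
ΔR = 0.989 − 0.78 = 0.209

0.209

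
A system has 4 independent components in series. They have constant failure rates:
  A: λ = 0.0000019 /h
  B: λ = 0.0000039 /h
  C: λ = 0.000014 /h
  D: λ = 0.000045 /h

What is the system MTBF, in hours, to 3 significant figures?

15400

Series of exponential components: λ_sys = Σ λ_i
λ_sys = 0.0000019 + 0.0000039 + 0.000014 + 0.000045 = 6.4800e-05 /h
MTBF = 1 / λ_sys = 15400 h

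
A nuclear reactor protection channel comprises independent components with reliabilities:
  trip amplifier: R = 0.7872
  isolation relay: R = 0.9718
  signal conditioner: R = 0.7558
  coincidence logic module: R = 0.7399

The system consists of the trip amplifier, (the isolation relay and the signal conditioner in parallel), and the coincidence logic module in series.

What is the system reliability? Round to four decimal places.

Parallel (isolation relay and signal conditioner): 1 − (1 − 0.971800)(1 − 0.755800) = 0.993114
Series (trip amplifier, [0.993114], and coincidence logic module): 0.787200 × 0.993114 × 0.739900 = 0.5784

0.5784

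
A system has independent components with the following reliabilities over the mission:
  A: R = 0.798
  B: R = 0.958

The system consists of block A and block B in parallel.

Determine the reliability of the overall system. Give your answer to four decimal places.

Parallel (A and B): 1 − (1 − 0.798000)(1 − 0.958000) = 0.9915

0.9915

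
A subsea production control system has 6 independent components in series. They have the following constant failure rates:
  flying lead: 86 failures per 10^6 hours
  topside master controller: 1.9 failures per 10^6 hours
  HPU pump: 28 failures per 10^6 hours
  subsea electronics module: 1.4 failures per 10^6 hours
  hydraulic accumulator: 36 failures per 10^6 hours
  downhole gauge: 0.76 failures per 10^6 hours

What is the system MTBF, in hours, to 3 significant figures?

6490

Series of exponential components: λ_sys = Σ λ_i
λ_sys = 0.000086 + 0.0000019 + 0.000028 + 0.0000014 + 0.000036 + 0.00000076 = 1.5406e-04 /h
MTBF = 1 / λ_sys = 6490 h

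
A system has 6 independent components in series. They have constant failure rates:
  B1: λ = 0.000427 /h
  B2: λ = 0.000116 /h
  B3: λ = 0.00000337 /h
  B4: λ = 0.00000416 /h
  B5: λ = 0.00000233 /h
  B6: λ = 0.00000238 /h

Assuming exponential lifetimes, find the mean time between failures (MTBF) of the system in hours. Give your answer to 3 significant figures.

1800

Series of exponential components: λ_sys = Σ λ_i
λ_sys = 0.000427 + 0.000116 + 0.00000337 + 0.00000416 + 0.00000233 + 0.00000238 = 5.5524e-04 /h
MTBF = 1 / λ_sys = 1800 h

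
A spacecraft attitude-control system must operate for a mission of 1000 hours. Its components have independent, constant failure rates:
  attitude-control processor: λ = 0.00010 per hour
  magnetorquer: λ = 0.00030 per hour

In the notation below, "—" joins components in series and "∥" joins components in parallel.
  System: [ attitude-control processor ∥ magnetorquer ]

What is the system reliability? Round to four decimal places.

R(attitude-control processor) = exp(−0.00010 × 1000) = 0.904837
R(magnetorquer) = exp(−0.00030 × 1000) = 0.740818
Parallel (attitude-control processor and magnetorquer): 1 − (1 − 0.904837)(1 − 0.740818) = 0.9753

0.9753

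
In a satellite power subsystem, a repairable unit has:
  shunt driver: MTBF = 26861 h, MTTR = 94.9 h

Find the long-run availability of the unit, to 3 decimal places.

0.996

A(shunt driver) = MTBF/(MTBF+MTTR) = 26861/(26861+94.9) = 0.996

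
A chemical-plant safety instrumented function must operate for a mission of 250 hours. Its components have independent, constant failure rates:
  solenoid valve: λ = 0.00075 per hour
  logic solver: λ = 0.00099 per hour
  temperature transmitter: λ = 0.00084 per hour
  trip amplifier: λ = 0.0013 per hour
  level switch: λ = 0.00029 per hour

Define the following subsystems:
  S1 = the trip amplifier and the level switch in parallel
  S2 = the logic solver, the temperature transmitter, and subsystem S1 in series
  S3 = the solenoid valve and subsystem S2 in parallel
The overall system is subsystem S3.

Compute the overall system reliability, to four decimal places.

0.9351

R(solenoid valve) = exp(−0.00075 × 250) = 0.829029
R(logic solver) = exp(−0.00099 × 250) = 0.780750
R(temperature transmitter) = exp(−0.00084 × 250) = 0.810584
R(trip amplifier) = exp(−0.0013 × 250) = 0.722527
R(level switch) = exp(−0.00029 × 250) = 0.930066
Parallel (trip amplifier and level switch): 1 − (1 − 0.722527)(1 − 0.930066) = 0.980595
Series (logic solver, temperature transmitter, and [0.980595]): 0.780750 × 0.810584 × 0.980595 = 0.620583
Parallel (solenoid valve and [0.620583]): 1 − (1 − 0.829029)(1 − 0.620583) = 0.9351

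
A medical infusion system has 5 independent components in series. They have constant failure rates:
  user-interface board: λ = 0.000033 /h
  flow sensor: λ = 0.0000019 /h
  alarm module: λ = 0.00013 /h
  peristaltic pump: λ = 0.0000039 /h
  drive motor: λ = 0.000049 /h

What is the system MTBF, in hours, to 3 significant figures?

4590

Series of exponential components: λ_sys = Σ λ_i
λ_sys = 0.000033 + 0.0000019 + 0.00013 + 0.0000039 + 0.000049 = 2.1780e-04 /h
MTBF = 1 / λ_sys = 4590 h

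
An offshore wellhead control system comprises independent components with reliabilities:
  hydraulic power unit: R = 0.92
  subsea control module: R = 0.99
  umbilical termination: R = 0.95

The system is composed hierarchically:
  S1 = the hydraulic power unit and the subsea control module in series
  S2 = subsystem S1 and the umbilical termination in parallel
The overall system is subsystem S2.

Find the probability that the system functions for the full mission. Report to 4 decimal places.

0.9955

Series (hydraulic power unit and subsea control module): 0.920000 × 0.990000 = 0.910800
Parallel ([0.910800] and umbilical termination): 1 − (1 − 0.910800)(1 − 0.950000) = 0.9955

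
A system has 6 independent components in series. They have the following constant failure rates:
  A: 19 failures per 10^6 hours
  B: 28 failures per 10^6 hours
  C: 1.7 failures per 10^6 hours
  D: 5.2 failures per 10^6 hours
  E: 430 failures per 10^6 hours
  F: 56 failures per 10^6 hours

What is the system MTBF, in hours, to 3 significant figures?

1850

Series of exponential components: λ_sys = Σ λ_i
λ_sys = 0.000019 + 0.000028 + 0.0000017 + 0.0000052 + 0.00043 + 0.000056 = 5.3990e-04 /h
MTBF = 1 / λ_sys = 1850 h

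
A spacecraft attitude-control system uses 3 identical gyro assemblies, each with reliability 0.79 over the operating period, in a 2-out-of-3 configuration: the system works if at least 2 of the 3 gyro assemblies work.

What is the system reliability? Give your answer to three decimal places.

R = Σ_{i=2}^{3} C(3,i) p^i (1−p)^{3−i} with p = 0.79
C(3,2)·0.79^2·0.21^1 = 0.39318
C(3,3)·0.79^3·0.21^0 = 0.49304
Sum = 0.886

0.886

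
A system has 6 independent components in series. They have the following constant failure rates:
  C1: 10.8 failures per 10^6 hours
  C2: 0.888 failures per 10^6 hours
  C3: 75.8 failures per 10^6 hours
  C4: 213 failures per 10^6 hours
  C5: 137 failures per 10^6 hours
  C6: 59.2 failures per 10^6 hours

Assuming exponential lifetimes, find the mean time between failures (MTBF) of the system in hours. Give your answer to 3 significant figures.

Series of exponential components: λ_sys = Σ λ_i
λ_sys = 0.0000108 + 0.000000888 + 0.0000758 + 0.000213 + 0.000137 + 0.0000592 = 4.9669e-04 /h
MTBF = 1 / λ_sys = 2010 h

2010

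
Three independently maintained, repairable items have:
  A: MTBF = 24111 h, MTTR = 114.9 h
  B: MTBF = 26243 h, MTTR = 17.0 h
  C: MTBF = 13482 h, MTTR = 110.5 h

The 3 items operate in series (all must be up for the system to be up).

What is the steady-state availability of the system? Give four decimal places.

A(A) = MTBF/(MTBF+MTTR) = 24111/(24111+114.9) = 0.995257
A(B) = MTBF/(MTBF+MTTR) = 26243/(26243+17.0) = 0.999353
A(C) = MTBF/(MTBF+MTTR) = 13482/(13482+110.5) = 0.991871
Series availability: 0.995257 × 0.999353 × 0.991871 = 0.9865

0.9865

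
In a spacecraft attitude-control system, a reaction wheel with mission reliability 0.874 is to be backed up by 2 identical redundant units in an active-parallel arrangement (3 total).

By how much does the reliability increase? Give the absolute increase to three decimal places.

0.124

R_before = 0.874
R_after = 1 − (1 − 0.874)^3 = 0.998
ΔR = 0.998 − 0.874 = 0.124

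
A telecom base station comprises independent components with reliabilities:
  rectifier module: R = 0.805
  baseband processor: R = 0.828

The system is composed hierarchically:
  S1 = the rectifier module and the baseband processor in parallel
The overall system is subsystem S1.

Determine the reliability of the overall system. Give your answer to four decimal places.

0.9665

Parallel (rectifier module and baseband processor): 1 − (1 − 0.805000)(1 − 0.828000) = 0.9665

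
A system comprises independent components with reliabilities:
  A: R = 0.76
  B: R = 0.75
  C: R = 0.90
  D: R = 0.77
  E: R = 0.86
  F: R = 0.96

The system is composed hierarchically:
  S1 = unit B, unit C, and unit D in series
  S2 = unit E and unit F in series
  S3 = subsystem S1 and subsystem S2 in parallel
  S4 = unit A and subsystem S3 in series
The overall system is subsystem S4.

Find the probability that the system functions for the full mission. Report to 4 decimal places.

Series (B, C, and D): 0.750000 × 0.900000 × 0.770000 = 0.519750
Series (E and F): 0.860000 × 0.960000 = 0.825600
Parallel ([0.519750] and [0.825600]): 1 − (1 − 0.519750)(1 − 0.825600) = 0.916244
Series (A and [0.916244]): 0.760000 × 0.916244 = 0.6963

0.6963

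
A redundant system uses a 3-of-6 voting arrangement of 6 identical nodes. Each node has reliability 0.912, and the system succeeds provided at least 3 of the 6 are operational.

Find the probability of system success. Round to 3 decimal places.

R = Σ_{i=3}^{6} C(6,i) p^i (1−p)^{6−i} with p = 0.912
C(6,3)·0.912^3·0.088^3 = 0.01034
C(6,4)·0.912^4·0.088^2 = 0.08036
C(6,5)·0.912^5·0.088^1 = 0.33313
C(6,6)·0.912^6·0.088^0 = 0.57540
Sum = 0.999

0.999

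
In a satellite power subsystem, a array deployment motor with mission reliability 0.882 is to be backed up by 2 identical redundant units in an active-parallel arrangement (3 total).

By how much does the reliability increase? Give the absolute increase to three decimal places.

R_before = 0.882
R_after = 1 − (1 − 0.882)^3 = 0.998
ΔR = 0.998 − 0.882 = 0.116

0.116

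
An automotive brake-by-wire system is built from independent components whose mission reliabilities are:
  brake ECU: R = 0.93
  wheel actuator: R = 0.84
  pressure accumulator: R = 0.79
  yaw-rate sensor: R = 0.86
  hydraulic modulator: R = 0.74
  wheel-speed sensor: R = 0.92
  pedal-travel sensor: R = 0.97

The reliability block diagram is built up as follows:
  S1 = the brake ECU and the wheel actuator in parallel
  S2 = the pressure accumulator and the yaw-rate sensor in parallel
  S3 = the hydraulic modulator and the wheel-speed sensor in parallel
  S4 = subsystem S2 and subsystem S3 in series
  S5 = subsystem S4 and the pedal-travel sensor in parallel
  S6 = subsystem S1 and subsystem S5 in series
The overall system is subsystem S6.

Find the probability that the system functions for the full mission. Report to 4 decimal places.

Parallel (brake ECU and wheel actuator): 1 − (1 − 0.930000)(1 − 0.840000) = 0.988800
Parallel (pressure accumulator and yaw-rate sensor): 1 − (1 − 0.790000)(1 − 0.860000) = 0.970600
Parallel (hydraulic modulator and wheel-speed sensor): 1 − (1 − 0.740000)(1 − 0.920000) = 0.979200
Series ([0.970600] and [0.979200]): 0.970600 × 0.979200 = 0.950412
Parallel ([0.950412] and pedal-travel sensor): 1 − (1 − 0.950412)(1 − 0.970000) = 0.998512
Series ([0.988800] and [0.998512]): 0.988800 × 0.998512 = 0.9873

0.9873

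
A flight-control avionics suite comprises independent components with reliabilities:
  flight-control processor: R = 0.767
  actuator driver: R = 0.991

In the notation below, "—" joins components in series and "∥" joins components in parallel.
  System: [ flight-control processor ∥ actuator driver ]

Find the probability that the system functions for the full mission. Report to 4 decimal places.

0.9979

Parallel (flight-control processor and actuator driver): 1 − (1 − 0.767000)(1 − 0.991000) = 0.9979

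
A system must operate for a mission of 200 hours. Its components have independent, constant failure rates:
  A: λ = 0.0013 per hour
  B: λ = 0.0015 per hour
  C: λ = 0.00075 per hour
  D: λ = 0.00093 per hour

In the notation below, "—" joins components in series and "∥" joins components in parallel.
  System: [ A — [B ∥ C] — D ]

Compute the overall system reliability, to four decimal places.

R(A) = exp(−0.0013 × 200) = 0.771052
R(B) = exp(−0.0015 × 200) = 0.740818
R(C) = exp(−0.00075 × 200) = 0.860708
R(D) = exp(−0.00093 × 200) = 0.830274
Parallel (B and C): 1 − (1 − 0.740818)(1 − 0.860708) = 0.963898
Series (A, [0.963898], and D): 0.771052 × 0.963898 × 0.830274 = 0.6171

0.6171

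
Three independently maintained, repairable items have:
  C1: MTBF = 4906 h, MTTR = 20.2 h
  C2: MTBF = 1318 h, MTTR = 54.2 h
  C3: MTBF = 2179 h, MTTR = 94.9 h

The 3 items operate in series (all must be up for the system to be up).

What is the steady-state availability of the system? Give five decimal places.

0.91664

A(C1) = MTBF/(MTBF+MTTR) = 4906/(4906+20.2) = 0.995899
A(C2) = MTBF/(MTBF+MTTR) = 1318/(1318+54.2) = 0.960501
A(C3) = MTBF/(MTBF+MTTR) = 2179/(2179+94.9) = 0.958266
Series availability: 0.995899 × 0.960501 × 0.958266 = 0.91664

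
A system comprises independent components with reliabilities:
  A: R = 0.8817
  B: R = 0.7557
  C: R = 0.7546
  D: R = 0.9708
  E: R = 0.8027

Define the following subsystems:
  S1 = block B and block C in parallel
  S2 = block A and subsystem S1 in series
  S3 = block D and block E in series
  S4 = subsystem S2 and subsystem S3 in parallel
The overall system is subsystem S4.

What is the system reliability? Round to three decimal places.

0.962

Parallel (B and C): 1 − (1 − 0.75570)(1 − 0.75460) = 0.94005
Series (A and [0.94005]): 0.88170 × 0.94005 = 0.82884
Series (D and E): 0.97080 × 0.80270 = 0.77926
Parallel ([0.82884] and [0.77926]): 1 − (1 − 0.82884)(1 − 0.77926) = 0.962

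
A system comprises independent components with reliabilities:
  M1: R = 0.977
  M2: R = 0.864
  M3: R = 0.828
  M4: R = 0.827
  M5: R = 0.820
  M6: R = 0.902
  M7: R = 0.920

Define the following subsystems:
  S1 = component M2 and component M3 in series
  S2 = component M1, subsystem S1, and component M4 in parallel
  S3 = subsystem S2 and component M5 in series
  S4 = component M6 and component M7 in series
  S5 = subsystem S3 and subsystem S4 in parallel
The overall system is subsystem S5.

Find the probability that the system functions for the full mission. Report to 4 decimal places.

Series (M2 and M3): 0.864000 × 0.828000 = 0.715392
Parallel (M1, [0.715392], and M4): 1 − (1 − 0.977000)(1 − 0.715392)(1 − 0.827000) = 0.998868
Series ([0.998868] and M5): 0.998868 × 0.820000 = 0.819072
Series (M6 and M7): 0.902000 × 0.920000 = 0.829840
Parallel ([0.819072] and [0.829840]): 1 − (1 − 0.819072)(1 − 0.829840) = 0.9692

0.9692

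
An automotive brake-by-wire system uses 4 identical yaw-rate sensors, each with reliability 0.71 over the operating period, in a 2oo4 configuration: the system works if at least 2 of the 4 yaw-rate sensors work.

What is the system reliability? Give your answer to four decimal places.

R = Σ_{i=2}^{4} C(4,i) p^i (1−p)^{4−i} with p = 0.71
C(4,2)·0.71^2·0.29^2 = 0.254369
C(4,3)·0.71^3·0.29^1 = 0.415177
C(4,4)·0.71^4·0.29^0 = 0.254117
Sum = 0.9237

0.9237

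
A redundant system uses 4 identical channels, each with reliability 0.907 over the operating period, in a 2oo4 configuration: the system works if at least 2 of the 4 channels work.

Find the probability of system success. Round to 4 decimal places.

0.9970

R = Σ_{i=2}^{4} C(4,i) p^i (1−p)^{4−i} with p = 0.907
C(4,2)·0.907^2·0.093^2 = 0.042691
C(4,3)·0.907^3·0.093^1 = 0.277565
C(4,4)·0.907^4·0.093^0 = 0.676751
Sum = 0.9970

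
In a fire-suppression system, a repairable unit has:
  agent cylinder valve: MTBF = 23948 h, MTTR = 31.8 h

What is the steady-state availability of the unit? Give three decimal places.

A(agent cylinder valve) = MTBF/(MTBF+MTTR) = 23948/(23948+31.8) = 0.999

0.999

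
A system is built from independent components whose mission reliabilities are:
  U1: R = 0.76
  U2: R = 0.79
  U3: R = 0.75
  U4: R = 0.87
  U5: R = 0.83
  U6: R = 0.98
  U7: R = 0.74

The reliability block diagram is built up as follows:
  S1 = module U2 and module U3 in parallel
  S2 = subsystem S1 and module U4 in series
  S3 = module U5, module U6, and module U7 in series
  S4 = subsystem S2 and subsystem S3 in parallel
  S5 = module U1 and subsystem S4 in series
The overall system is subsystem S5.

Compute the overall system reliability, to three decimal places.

0.707

Parallel (U2 and U3): 1 − (1 − 0.79000)(1 − 0.75000) = 0.94750
Series ([0.94750] and U4): 0.94750 × 0.87000 = 0.82433
Series (U5, U6, and U7): 0.83000 × 0.98000 × 0.74000 = 0.60192
Parallel ([0.82433] and [0.60192]): 1 − (1 − 0.82433)(1 − 0.60192) = 0.93007
Series (U1 and [0.93007]): 0.76000 × 0.93007 = 0.707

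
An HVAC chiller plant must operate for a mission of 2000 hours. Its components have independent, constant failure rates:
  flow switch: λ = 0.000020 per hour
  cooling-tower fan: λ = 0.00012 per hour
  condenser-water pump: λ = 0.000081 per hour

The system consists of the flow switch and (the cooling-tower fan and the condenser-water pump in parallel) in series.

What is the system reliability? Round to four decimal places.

0.9301

R(flow switch) = exp(−0.000020 × 2000) = 0.960789
R(cooling-tower fan) = exp(−0.00012 × 2000) = 0.786628
R(condenser-water pump) = exp(−0.000081 × 2000) = 0.850441
Parallel (cooling-tower fan and condenser-water pump): 1 − (1 − 0.786628)(1 − 0.850441) = 0.968088
Series (flow switch and [0.968088]): 0.960789 × 0.968088 = 0.9301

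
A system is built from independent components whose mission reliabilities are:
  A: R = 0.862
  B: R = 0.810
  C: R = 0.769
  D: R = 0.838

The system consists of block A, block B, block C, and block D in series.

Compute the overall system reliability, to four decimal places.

Series (A, B, C, and D): 0.862000 × 0.810000 × 0.769000 × 0.838000 = 0.4499

0.4499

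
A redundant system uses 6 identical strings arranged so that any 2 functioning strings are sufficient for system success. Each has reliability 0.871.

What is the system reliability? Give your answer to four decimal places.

R = Σ_{i=2}^{6} C(6,i) p^i (1−p)^{6−i} with p = 0.871
C(6,2)·0.871^2·0.129^4 = 0.003151
C(6,3)·0.871^3·0.129^3 = 0.028370
C(6,4)·0.871^4·0.129^2 = 0.143662
C(6,5)·0.871^5·0.129^1 = 0.388000
C(6,6)·0.871^6·0.129^0 = 0.436625
Sum = 0.9998

0.9998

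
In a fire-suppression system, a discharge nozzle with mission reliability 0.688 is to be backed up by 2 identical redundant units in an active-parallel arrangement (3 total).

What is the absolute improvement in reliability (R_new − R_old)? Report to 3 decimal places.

R_before = 0.688
R_after = 1 − (1 − 0.688)^3 = 0.970
ΔR = 0.970 − 0.688 = 0.282

0.282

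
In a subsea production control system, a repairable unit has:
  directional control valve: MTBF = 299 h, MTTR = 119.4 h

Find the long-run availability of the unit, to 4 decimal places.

A(directional control valve) = MTBF/(MTBF+MTTR) = 299/(299+119.4) = 0.7146

0.7146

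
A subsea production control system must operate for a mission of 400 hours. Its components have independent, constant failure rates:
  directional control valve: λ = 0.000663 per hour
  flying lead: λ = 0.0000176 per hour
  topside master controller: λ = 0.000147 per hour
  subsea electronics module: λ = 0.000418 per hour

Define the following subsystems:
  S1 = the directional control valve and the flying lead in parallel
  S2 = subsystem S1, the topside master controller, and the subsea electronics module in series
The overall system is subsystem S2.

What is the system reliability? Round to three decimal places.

0.796

R(directional control valve) = exp(−0.000663 × 400) = 0.76705
R(flying lead) = exp(−0.0000176 × 400) = 0.99298
R(topside master controller) = exp(−0.000147 × 400) = 0.94290
R(subsea electronics module) = exp(−0.000418 × 400) = 0.84603
Parallel (directional control valve and flying lead): 1 − (1 − 0.76705)(1 − 0.99298) = 0.99836
Series ([0.99836], topside master controller, and subsea electronics module): 0.99836 × 0.94290 × 0.84603 = 0.796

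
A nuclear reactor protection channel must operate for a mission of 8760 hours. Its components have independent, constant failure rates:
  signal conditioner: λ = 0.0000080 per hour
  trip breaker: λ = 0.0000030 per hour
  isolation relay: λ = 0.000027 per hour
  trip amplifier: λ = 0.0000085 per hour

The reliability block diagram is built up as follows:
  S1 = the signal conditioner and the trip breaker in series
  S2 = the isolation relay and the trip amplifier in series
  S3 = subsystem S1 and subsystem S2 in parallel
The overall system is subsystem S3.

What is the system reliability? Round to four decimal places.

R(signal conditioner) = exp(−0.0000080 × 8760) = 0.932319
R(trip breaker) = exp(−0.0000030 × 8760) = 0.974062
R(isolation relay) = exp(−0.000027 × 8760) = 0.789370
R(trip amplifier) = exp(−0.0000085 × 8760) = 0.928245
Series (signal conditioner and trip breaker): 0.932319 × 0.974062 = 0.908137
Series (isolation relay and trip amplifier): 0.789370 × 0.928245 = 0.732729
Parallel ([0.908137] and [0.732729]): 1 − (1 − 0.908137)(1 − 0.732729) = 0.9754

0.9754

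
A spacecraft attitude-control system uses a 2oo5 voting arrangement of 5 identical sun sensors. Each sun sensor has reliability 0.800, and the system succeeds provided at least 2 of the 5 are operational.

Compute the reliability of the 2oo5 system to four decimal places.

R = Σ_{i=2}^{5} C(5,i) p^i (1−p)^{5−i} with p = 0.800
C(5,2)·0.800^2·0.200^3 = 0.051200
C(5,3)·0.800^3·0.200^2 = 0.204800
C(5,4)·0.800^4·0.200^1 = 0.409600
C(5,5)·0.800^5·0.200^0 = 0.327680
Sum = 0.9933

0.9933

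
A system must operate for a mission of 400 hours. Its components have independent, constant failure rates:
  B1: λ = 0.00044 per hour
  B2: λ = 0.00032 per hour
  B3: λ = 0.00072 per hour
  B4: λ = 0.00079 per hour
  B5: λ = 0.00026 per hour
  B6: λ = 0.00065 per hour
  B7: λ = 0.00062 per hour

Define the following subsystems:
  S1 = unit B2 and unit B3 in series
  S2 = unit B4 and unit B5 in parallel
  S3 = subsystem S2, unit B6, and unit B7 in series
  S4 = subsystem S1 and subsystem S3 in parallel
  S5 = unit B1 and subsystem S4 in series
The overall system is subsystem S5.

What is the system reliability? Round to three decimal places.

0.720

R(B1) = exp(−0.00044 × 400) = 0.83862
R(B2) = exp(−0.00032 × 400) = 0.87985
R(B3) = exp(−0.00072 × 400) = 0.74976
R(B4) = exp(−0.00079 × 400) = 0.72906
R(B5) = exp(−0.00026 × 400) = 0.90123
R(B6) = exp(−0.00065 × 400) = 0.77105
R(B7) = exp(−0.00062 × 400) = 0.78036
Series (B2 and B3): 0.87985 × 0.74976 = 0.65968
Parallel (B4 and B5): 1 − (1 − 0.72906)(1 − 0.90123) = 0.97324
Series ([0.97324], B6, and B7): 0.97324 × 0.77105 × 0.78036 = 0.58560
Parallel ([0.65968] and [0.58560]): 1 − (1 − 0.65968)(1 − 0.58560) = 0.85897
Series (B1 and [0.85897]): 0.83862 × 0.85897 = 0.720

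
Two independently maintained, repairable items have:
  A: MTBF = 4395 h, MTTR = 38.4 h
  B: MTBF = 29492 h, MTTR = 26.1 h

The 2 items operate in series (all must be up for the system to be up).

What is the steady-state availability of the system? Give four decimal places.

0.9905

A(A) = MTBF/(MTBF+MTTR) = 4395/(4395+38.4) = 0.991338
A(B) = MTBF/(MTBF+MTTR) = 29492/(29492+26.1) = 0.999116
Series availability: 0.991338 × 0.999116 = 0.9905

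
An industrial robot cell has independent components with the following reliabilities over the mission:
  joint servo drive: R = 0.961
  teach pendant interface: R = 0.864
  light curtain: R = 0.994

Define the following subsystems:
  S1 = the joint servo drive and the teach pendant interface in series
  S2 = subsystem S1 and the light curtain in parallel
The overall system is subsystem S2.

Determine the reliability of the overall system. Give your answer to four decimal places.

0.9990

Series (joint servo drive and teach pendant interface): 0.961000 × 0.864000 = 0.830304
Parallel ([0.830304] and light curtain): 1 − (1 − 0.830304)(1 − 0.994000) = 0.9990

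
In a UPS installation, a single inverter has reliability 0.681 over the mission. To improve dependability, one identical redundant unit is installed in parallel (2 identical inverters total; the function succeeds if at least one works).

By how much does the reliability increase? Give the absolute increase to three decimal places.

0.217

R_before = 0.681
R_after = 1 − (1 − 0.681)^2 = 0.898
ΔR = 0.898 − 0.681 = 0.217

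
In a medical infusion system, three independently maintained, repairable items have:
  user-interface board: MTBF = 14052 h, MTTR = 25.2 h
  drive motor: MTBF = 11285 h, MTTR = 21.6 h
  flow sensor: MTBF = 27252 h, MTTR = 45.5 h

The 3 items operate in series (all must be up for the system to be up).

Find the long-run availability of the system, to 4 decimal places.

0.9946

A(user-interface board) = MTBF/(MTBF+MTTR) = 14052/(14052+25.2) = 0.998210
A(drive motor) = MTBF/(MTBF+MTTR) = 11285/(11285+21.6) = 0.998090
A(flow sensor) = MTBF/(MTBF+MTTR) = 27252/(27252+45.5) = 0.998333
Series availability: 0.998210 × 0.998090 × 0.998333 = 0.9946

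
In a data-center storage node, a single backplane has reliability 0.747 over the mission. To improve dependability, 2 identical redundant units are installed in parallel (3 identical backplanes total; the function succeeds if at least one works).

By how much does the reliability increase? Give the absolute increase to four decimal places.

0.2368

R_before = 0.747
R_after = 1 − (1 − 0.747)^3 = 0.9838
ΔR = 0.9838 − 0.747 = 0.2368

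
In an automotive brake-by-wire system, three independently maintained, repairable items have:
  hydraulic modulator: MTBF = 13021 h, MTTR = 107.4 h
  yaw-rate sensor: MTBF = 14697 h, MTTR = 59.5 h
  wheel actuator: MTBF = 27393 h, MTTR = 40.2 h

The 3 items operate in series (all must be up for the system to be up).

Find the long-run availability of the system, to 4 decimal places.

0.9864

A(hydraulic modulator) = MTBF/(MTBF+MTTR) = 13021/(13021+107.4) = 0.991819
A(yaw-rate sensor) = MTBF/(MTBF+MTTR) = 14697/(14697+59.5) = 0.995968
A(wheel actuator) = MTBF/(MTBF+MTTR) = 27393/(27393+40.2) = 0.998535
Series availability: 0.991819 × 0.995968 × 0.998535 = 0.9864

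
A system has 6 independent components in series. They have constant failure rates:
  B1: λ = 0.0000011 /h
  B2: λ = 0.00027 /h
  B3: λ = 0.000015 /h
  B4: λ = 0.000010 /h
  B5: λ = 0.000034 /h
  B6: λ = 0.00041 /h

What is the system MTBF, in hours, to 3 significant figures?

Series of exponential components: λ_sys = Σ λ_i
λ_sys = 0.0000011 + 0.00027 + 0.000015 + 0.000010 + 0.000034 + 0.00041 = 7.4010e-04 /h
MTBF = 1 / λ_sys = 1350 h

1350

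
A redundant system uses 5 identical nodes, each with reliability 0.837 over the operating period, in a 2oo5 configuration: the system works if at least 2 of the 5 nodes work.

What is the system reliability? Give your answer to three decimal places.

0.997

R = Σ_{i=2}^{5} C(5,i) p^i (1−p)^{5−i} with p = 0.837
C(5,2)·0.837^2·0.163^3 = 0.03034
C(5,3)·0.837^3·0.163^2 = 0.15579
C(5,4)·0.837^4·0.163^1 = 0.40000
C(5,5)·0.837^5·0.163^0 = 0.41080
Sum = 0.997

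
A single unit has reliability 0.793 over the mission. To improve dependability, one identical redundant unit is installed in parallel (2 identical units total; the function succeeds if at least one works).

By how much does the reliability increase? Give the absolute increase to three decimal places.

0.164

R_before = 0.793
R_after = 1 − (1 − 0.793)^2 = 0.957
ΔR = 0.957 − 0.793 = 0.164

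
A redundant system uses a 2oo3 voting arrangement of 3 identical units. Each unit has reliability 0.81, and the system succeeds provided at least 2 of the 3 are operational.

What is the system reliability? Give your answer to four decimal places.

0.9054

R = Σ_{i=2}^{3} C(3,i) p^i (1−p)^{3−i} with p = 0.81
C(3,2)·0.81^2·0.19^1 = 0.373977
C(3,3)·0.81^3·0.19^0 = 0.531441
Sum = 0.9054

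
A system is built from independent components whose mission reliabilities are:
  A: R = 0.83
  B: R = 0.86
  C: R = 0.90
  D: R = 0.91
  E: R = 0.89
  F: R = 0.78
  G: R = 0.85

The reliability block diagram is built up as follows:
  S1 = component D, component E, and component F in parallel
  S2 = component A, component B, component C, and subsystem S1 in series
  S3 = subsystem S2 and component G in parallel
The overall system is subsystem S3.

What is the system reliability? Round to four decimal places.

Parallel (D, E, and F): 1 − (1 − 0.910000)(1 − 0.890000)(1 − 0.780000) = 0.997822
Series (A, B, C, and [0.997822]): 0.830000 × 0.860000 × 0.900000 × 0.997822 = 0.641021
Parallel ([0.641021] and G): 1 − (1 − 0.641021)(1 − 0.850000) = 0.9462

0.9462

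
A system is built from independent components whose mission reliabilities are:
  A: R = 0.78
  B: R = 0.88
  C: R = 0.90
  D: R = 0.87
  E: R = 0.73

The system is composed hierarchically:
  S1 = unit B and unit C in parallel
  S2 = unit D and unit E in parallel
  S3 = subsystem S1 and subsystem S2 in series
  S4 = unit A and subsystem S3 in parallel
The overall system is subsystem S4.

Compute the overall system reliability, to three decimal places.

Parallel (B and C): 1 − (1 − 0.88000)(1 − 0.90000) = 0.98800
Parallel (D and E): 1 − (1 − 0.87000)(1 − 0.73000) = 0.96490
Series ([0.98800] and [0.96490]): 0.98800 × 0.96490 = 0.95332
Parallel (A and [0.95332]): 1 − (1 − 0.78000)(1 − 0.95332) = 0.990

0.990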